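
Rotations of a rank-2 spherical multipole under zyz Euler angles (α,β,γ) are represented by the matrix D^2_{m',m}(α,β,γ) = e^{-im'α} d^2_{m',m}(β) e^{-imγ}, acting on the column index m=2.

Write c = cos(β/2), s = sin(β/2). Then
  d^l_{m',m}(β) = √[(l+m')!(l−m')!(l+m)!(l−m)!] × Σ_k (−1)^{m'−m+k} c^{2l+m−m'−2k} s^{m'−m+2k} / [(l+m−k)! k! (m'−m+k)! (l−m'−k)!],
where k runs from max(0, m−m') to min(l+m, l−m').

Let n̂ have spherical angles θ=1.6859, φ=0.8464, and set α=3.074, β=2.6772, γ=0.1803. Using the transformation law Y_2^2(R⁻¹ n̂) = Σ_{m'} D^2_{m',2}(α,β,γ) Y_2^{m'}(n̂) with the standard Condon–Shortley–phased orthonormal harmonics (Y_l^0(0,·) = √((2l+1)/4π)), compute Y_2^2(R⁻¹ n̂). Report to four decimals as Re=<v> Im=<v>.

Need the full column D^2_{m',2} for m'=−2..2 at α=3.074, β=2.6772, γ=0.1803.
cos(β/2)=0.230115, sin(β/2)=0.973163
d^2_{-2,2}: single k=4 term ⇒ +0.896898;  D = +0.788907-0.426675i
d^2_{-1,2}: single k=3 term ⇒ +0.424163;  D = -0.385869+0.176124i
d^2_{0,2}: single k=2 term ⇒ +0.122840;  D = +0.114939-0.043342i
d^2_{1,2}: single k=1 term ⇒ +0.023717;  D = -0.022706+0.006850i
d^2_{2,2}: single k=0 term ⇒ +0.002804;  D = +0.002733-0.000627i
Y_2^{m'}(θ=1.6859,φ=0.8464) and Σ D·Y over m':
  (+0.7889-0.4267i)·(-0.0464-0.3783i)  (-0.3859+0.1761i)·(-0.0584+0.0660i)  (+0.1149-0.0433i)·(-0.3029+0.0000i)  (-0.0227+0.0069i)·(+0.0584+0.0660i)  (+0.0027-0.0006i)·(-0.0464+0.3783i)
Y_2^2(R⁻¹ n̂) = -0.223600-0.301350i

Re=-0.2236 Im=-0.3014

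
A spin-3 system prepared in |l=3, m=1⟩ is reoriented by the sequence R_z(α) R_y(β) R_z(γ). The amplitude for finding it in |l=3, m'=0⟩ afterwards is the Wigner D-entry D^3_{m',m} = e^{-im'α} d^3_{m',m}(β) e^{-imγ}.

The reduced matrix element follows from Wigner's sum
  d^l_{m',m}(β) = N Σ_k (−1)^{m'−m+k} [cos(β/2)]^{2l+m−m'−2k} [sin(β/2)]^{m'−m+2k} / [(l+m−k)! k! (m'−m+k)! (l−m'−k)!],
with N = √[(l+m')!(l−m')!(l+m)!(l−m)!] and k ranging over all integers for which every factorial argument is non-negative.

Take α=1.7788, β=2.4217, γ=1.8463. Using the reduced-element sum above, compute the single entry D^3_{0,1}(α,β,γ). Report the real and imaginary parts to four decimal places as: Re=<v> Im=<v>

Split into d^3_{0,1}(β=2.4217) × two z-phases.
Half-angle: c=0.352224, s=0.935916. N=√(6·6·24·2)=41.569219
k: max(0,(1)−(0))=1 … min(3+(1),3−(0))=3
  k=1: (−1)^0·41.5692/(12)·0.3522^5·0.9359^1 = +0.017576
  k=2: (−1)^1·41.5692/(4)·0.3522^3·0.9359^3 = -0.372288
  k=3: (−1)^2·41.5692/(12)·0.3522^1·0.9359^5 = +0.876180
d^3_{0,1}(2.4217) = +0.017576 -0.372288 +0.876180 = +0.521468
Phases: e^{-i·(0)·1.7788}=+1.000000+0.000000i, e^{-i·(1)·1.8463}=-0.272032-0.962288i ⇒ D=-0.141856-0.501803i

Re=-0.1419 Im=-0.5018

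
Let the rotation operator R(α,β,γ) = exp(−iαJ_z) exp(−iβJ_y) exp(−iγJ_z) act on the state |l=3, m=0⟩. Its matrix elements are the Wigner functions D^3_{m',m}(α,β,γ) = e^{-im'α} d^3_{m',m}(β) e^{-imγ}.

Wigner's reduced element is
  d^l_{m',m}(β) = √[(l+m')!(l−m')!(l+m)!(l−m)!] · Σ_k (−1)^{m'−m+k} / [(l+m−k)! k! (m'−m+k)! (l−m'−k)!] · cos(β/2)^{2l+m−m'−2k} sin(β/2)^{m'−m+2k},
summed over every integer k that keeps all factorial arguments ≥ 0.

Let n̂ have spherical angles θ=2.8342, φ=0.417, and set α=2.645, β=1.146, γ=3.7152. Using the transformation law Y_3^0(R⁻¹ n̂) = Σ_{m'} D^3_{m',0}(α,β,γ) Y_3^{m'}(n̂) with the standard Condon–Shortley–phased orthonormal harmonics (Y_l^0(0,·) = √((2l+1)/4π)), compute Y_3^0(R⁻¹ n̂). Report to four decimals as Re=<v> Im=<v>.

Need the full column D^3_{m',0} for m'=−3..3 at α=2.645, β=1.146, γ=3.7152.
cos(β/2)=0.840278, sin(β/2)=0.542155
d^3_{-3,0}: single k=3 term ⇒ +0.422820;  D = -0.034219+0.421433i
d^3_{-2,0}: k∈[2..3] ⇒ +0.802603 -0.334119 = +0.468483;  D = +0.255803-0.392481i
d^3_{-1,0}: k∈[1..3] ⇒ +0.786738 -0.982545 +0.136343 = -0.059464;  D = +0.052282-0.028331i
d^3_{0,0}: k∈[0..3] ⇒ +0.351997 -1.318811 +0.549014 -0.025395 = -0.443194;  D = -0.443194+0.000000i
d^3_{1,0}: k∈[0..2] ⇒ -0.786738 +0.982545 -0.136343 = +0.059464;  D = -0.052282-0.028331i
d^3_{2,0}: k∈[0..1] ⇒ +0.802603 -0.334119 = +0.468483;  D = +0.255803+0.392481i
d^3_{3,0}: single k=0 term ⇒ -0.422820;  D = +0.034219+0.421433i
Y_3^{m'}(θ=2.8342,φ=0.417) and Σ D·Y over m':
  (-0.0342+0.4214i)·(+0.0036-0.0110i)  (+0.2558-0.3925i)·(-0.0599+0.0660i)  (+0.0523-0.0283i)·(+0.3167-0.1403i)  (-0.4432+0.0000i)·(-0.5486+0.0000i)  (-0.0523-0.0283i)·(-0.3167-0.1403i)  (+0.2558+0.3925i)·(-0.0599-0.0660i)  (+0.0342+0.4214i)·(-0.0036-0.0110i)
Y_3^0(R⁻¹ n̂) = +0.298469+0.000000i

Re=0.2985 Im=0.0000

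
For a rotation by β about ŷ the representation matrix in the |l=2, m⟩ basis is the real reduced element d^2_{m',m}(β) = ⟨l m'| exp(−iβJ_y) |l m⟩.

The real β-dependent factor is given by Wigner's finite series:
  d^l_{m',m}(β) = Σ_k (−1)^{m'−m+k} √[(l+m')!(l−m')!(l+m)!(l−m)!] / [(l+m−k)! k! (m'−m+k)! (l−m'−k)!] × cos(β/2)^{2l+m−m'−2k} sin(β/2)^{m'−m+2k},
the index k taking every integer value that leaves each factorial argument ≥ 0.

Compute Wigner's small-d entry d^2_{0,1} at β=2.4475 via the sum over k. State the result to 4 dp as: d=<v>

d=-0.6022

d^2_{0,1}(β=2.4475) via Wigner's sum:
With c≡cos(β/2)=0.340122 and s≡sin(β/2)=0.940381, N=[2·2·6·1]^{1/2}=4.898979
The bounds max(0,m−m')=1 and min(l+m,l−m')=2 give 2 terms
  k=1: (−1)^0·4.8990/(2)·0.3401^3·0.9404^1 = +0.090632
  k=2: (−1)^1·4.8990/(2)·0.3401^1·0.9404^3 = -0.692823
d^2_{0,1}(2.4475) = +0.090632 -0.692823 = -0.602190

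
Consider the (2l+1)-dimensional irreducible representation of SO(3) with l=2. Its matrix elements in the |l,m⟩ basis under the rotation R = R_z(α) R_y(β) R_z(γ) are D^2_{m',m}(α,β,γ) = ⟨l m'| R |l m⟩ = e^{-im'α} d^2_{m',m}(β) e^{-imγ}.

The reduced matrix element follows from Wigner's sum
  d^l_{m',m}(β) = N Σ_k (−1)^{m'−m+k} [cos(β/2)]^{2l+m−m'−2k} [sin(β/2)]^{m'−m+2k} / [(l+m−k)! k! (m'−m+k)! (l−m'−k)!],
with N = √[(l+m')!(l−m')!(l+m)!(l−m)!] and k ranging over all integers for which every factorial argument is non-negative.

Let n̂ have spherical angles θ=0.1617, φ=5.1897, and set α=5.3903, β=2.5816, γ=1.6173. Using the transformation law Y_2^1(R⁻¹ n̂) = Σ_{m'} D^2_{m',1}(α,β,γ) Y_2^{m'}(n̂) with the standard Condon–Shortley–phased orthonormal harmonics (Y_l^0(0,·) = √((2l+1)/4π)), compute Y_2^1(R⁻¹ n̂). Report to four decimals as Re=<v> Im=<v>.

Re=-0.0008 Im=0.3829

Need the full column D^2_{m',1} for m'=−2..2 at α=5.3903, β=2.5816, γ=1.6173.
cos(β/2)=0.276352, sin(β/2)=0.961056
d^2_{-2,1}: single k=3 term ⇒ +0.490613;  D = -0.473937+0.126828i
d^2_{-1,1}: k∈[2..3] ⇒ +0.211614 -0.853091 = -0.641477;  D = +0.517799+0.378652i
d^2_{0,1}: k∈[1..2] ⇒ +0.049684 -0.600876 = -0.551193;  D = +0.025623+0.550597i
d^2_{1,1}: k∈[0..1] ⇒ +0.005832 -0.211614 = -0.205782;  D = -0.154107+0.136371i
d^2_{2,1}: single k=0 term ⇒ -0.040566;  D = -0.039992-0.006802i
Y_2^{m'}(θ=0.1617,φ=5.1897) and Σ D·Y over m':
  (-0.4739+0.1268i)·(-0.0058+0.0082i)  (+0.5178+0.3787i)·(+0.0564+0.1090i)  (+0.0256+0.5506i)·(+0.6063+0.0000i)  (-0.1541+0.1364i)·(-0.0564+0.1090i)  (-0.0400-0.0068i)·(-0.0058-0.0082i)
Y_2^1(R⁻¹ n̂) = -0.000849+0.382882i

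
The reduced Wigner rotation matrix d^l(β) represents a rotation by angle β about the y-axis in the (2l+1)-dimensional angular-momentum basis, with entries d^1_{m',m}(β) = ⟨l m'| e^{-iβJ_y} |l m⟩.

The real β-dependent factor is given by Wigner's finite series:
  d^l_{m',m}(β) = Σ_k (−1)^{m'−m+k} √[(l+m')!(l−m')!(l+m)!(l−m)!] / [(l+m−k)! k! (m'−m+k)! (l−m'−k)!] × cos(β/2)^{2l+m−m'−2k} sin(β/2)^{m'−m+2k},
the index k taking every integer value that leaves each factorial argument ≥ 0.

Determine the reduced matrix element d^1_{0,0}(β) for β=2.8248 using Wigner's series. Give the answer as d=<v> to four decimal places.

d^1_{0,0}(β=2.8248) via Wigner's sum:
Half-angle: c=0.157735, s=0.987482. N=√(1·1·1·1)=1.000000
The bounds max(0,m−m')=0 and min(l+m,l−m')=1 give 2 terms
  k=0: (−1)^0·1.0000/(1)·0.1577^2·0.9875^0 = +0.024880
  k=1: (−1)^1·1.0000/(1)·0.1577^0·0.9875^2 = -0.975120
d^1_{0,0}(2.8248) = +0.024880 -0.975120 = -0.950239

d=-0.9502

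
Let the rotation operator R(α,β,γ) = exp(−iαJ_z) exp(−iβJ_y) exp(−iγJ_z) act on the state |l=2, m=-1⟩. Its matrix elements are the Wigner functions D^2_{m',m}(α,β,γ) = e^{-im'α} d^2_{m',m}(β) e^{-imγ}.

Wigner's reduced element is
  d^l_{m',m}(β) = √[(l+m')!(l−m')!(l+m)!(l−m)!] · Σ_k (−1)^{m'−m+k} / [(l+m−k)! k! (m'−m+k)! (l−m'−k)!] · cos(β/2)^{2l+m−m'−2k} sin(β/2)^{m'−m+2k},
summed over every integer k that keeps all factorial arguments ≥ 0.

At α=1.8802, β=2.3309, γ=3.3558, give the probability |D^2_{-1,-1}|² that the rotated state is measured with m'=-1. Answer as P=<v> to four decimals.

Split into d^2_{-1,-1}(β=2.3309) × two z-phases.
Half-angle: c=0.394337, s=0.918966. N=√(1·6·1·6)=6.000000
The bounds max(0,m−m')=0 and min(l+m,l−m')=1 give 2 terms
  k=0: (−1)^0·6.0000/(6)·0.3943^4·0.9190^0 = +0.024181
  k=1: (−1)^1·6.0000/(2)·0.3943^2·0.9190^2 = -0.393963
d^2_{-1,-1}(2.3309) = +0.024181 -0.393963 = -0.369782
|D^2_{-1,-1}|² = |d^2_{-1,-1}(β)|² = (-0.369782)² = 0.136739 (the z-rotation phases have unit modulus)

P=0.1367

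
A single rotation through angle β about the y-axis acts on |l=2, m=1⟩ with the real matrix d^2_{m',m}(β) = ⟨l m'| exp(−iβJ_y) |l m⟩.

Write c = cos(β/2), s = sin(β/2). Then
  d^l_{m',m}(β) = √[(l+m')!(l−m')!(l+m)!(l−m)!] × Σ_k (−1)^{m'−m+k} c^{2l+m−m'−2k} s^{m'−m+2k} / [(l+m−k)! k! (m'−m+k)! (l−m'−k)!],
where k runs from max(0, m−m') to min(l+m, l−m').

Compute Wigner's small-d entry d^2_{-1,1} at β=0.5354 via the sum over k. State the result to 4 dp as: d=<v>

d^2_{-1,1}(β=0.5354) via Wigner's sum:
Half-angle: c=0.964382, s=0.264514. N=√(1·6·6·1)=6.000000
k: max(0,(1)−(-1))=2 … min(2+(1),2−(-1))=3
  k=2: (−1)^0·6.0000/(2)·0.9644^2·0.2645^2 = +0.195217
  k=3: (−1)^1·6.0000/(6)·0.9644^0·0.2645^4 = -0.004895
d^2_{-1,1}(0.5354) = +0.195217 -0.004895 = +0.190321

d=0.1903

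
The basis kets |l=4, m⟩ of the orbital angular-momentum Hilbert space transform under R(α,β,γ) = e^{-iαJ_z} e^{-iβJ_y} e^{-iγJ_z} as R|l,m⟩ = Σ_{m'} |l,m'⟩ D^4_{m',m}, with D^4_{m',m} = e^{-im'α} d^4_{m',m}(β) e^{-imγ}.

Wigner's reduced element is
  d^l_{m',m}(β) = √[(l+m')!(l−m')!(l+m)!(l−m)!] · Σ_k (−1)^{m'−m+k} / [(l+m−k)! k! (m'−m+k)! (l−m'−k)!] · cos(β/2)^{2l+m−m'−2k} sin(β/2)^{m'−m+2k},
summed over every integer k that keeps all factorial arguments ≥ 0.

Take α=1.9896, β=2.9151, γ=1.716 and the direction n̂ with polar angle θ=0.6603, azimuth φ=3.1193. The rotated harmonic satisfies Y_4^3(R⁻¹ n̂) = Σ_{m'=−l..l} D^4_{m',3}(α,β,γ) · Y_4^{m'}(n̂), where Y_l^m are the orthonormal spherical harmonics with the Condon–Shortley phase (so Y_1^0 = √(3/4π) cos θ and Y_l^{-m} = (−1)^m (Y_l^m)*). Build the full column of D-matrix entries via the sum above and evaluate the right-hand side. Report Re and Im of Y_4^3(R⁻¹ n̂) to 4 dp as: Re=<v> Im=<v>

Need the full column D^4_{m',3} for m'=−4..4 at α=1.9896, β=2.9151, γ=1.716.
cos(β/2)=0.113004, sin(β/2)=0.993594
d^4_{-4,3}: single k=7 term ⇒ +0.305566;  D = -0.288960+0.099361i
d^4_{-3,3}: k∈[6..7] ⇒ +0.086009 -0.949890 = -0.863881;  D = -0.588853-0.632094i
d^4_{-2,3}: k∈[5..6] ⇒ +0.015686 -0.404225 = -0.388539;  D = -0.152018+0.357566i
d^4_{-1,3}: k∈[4..5] ⇒ +0.002103 -0.097525 = -0.095423;  D = +0.095409-0.001604i
d^4_{0,3}: k∈[3..4] ⇒ +0.000214 -0.016535 = -0.016321;  D = -0.006887-0.014797i
d^4_{1,3}: k∈[2..3] ⇒ +0.000016 -0.002103 = -0.002086;  D = -0.001370+0.001573i
d^4_{2,3}: k∈[1..2] ⇒ +0.000001 -0.000203 = -0.000202;  D = +0.000193+0.000059i
d^4_{3,3}: k∈[0..1] ⇒ +0.000000 -0.000014 = -0.000014;  D = -0.000002-0.000014i
d^4_{4,3}: single k=0 term ⇒ -0.000001;  D = -0.000001+0.000000i
Y_4^{m'}(θ=0.6603,φ=3.1193) and Σ D·Y over m':
  (-0.2890+0.0994i)·(+0.0624+0.0056i)  (-0.5889-0.6321i)·(-0.2276-0.0152i)  (-0.1520+0.3576i)·(+0.4233+0.0189i)  (+0.0954-0.0016i)·(-0.3131-0.0070i)  (-0.0069-0.0148i)·(-0.2216+0.0000i)  (-0.0014+0.0016i)·(+0.3131-0.0070i)  (+0.0002+0.0001i)·(+0.4233-0.0189i)  (-0.0000-0.0000i)·(+0.2276-0.0152i)  (-0.0000+0.0000i)·(+0.0624-0.0056i)
Y_4^3(R⁻¹ n̂) = +0.006017+0.309535i

Re=0.0060 Im=0.3095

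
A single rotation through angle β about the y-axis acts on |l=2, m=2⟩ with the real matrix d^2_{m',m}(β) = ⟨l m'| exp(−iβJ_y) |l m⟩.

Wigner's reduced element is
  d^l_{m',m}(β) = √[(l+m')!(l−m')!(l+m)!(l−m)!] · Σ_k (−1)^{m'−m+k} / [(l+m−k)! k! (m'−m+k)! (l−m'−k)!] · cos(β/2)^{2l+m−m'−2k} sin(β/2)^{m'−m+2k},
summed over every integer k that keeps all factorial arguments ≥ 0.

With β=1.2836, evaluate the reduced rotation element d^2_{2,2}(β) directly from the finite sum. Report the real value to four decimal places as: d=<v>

d^2_{2,2}(β=1.2836) via Wigner's sum:
With c≡cos(β/2)=0.801020 and s≡sin(β/2)=0.598638, N=[24·1·24·1]^{1/2}=24.000000
k: max(0,(2)−(2))=0 … min(2+(2),2−(2))=0
  k=0: (−1)^0·24.0000/(24)·0.8010^4·0.5986^0 = +0.411692
d^2_{2,2}(1.2836) = +0.411692

d=0.4117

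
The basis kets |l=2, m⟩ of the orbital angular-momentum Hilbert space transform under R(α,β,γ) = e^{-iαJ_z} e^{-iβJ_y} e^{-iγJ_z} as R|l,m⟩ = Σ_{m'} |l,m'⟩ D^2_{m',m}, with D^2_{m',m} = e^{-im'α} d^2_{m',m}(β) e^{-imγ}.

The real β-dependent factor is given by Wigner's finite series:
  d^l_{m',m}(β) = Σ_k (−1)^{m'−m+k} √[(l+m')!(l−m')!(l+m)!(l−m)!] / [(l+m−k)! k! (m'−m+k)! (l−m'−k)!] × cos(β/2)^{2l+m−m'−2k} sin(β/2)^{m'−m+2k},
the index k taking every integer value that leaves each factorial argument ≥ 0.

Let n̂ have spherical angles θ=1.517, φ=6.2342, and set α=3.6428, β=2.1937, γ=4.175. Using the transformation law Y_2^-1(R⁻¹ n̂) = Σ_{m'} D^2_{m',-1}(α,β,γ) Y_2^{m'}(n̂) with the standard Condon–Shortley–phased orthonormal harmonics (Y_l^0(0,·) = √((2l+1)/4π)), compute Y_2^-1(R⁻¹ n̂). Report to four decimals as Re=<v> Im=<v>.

Need the full column D^2_{m',-1} for m'=−2..2 at α=3.6428, β=2.1937, γ=4.175.
cos(β/2)=0.456401, sin(β/2)=0.889774
d^2_{-2,-1}: single k=1 term ⇒ +0.169180;  D = +0.075868-0.151215i
d^2_{-1,-1}: k∈[0..1] ⇒ +0.043390 -0.494737 = -0.451347;  D = -0.016327-0.451052i
d^2_{0,-1}: k∈[0..1] ⇒ -0.207203 +0.787520 = +0.580317;  D = -0.297061-0.498521i
d^2_{1,-1}: k∈[0..1] ⇒ +0.494737 -0.626786 = -0.132049;  D = -0.113786-0.067006i
d^2_{2,-1}: single k=0 term ⇒ -0.643008;  D = +0.642699+0.019925i
Y_2^{m'}(θ=1.517,φ=6.2342) and Σ D·Y over m':
  (+0.0759-0.1512i)·(+0.3833+0.0377i)  (-0.0163-0.4511i)·(+0.0414+0.0020i)  (-0.2971-0.4985i)·(-0.3127+0.0000i)  (-0.1138-0.0670i)·(-0.0414+0.0020i)  (+0.6427+0.0199i)·(+0.3833-0.0377i)
Y_2^-1(R⁻¹ n̂) = +0.379850+0.068011i

Re=0.3798 Im=0.0680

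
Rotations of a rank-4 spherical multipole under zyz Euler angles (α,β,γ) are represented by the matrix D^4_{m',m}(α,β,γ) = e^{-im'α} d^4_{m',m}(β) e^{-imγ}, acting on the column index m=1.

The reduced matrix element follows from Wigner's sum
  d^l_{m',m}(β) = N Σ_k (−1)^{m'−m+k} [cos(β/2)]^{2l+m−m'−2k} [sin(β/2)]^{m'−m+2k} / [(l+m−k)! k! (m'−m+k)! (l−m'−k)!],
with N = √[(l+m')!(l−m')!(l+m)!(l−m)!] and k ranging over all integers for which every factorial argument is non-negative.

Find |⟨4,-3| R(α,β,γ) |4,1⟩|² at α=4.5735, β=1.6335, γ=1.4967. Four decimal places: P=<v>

Split into d^4_{-3,1}(β=1.6335) × two z-phases.
c=cos(1.6335/2)=0.684594, s=sin(1.6335/2)=0.728925; N=√[1·5040·120·6]=1904.940944
k∈{4,5} keeps every argument non-negative
  k=4: (−1)^0·1904.9409/(144)·0.6846^4·0.7289^4 = +0.820317
  k=5: (−1)^1·1904.9409/(240)·0.6846^2·0.7289^6 = -0.557998
d^4_{-3,1}(1.6335) = +0.820317 -0.557998 = +0.262319
|D^4_{-3,1}|² = |d^4_{-3,1}(β)|² = (+0.262319)² = 0.068811 (the z-rotation phases have unit modulus)

P=0.0688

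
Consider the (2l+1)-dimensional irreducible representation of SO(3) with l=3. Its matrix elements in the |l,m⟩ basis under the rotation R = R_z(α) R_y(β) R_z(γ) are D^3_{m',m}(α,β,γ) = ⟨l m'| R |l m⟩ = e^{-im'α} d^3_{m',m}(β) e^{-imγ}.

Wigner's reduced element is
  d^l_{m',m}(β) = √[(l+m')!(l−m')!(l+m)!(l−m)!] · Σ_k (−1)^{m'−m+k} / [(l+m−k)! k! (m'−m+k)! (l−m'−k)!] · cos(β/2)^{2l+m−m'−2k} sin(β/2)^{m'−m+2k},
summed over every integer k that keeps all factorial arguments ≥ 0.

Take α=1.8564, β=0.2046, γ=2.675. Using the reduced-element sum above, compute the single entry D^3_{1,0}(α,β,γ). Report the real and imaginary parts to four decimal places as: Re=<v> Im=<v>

Re=0.0940 Im=0.3202

Split into d^3_{1,0}(β=0.2046) × two z-phases.
Half-angle: c=0.994772, s=0.102122. N=√(24·2·6·6)=41.569219
Admissible k: 0..2 (factorial args all ≥0)
  k=0: (−1)^1·41.5692/(12)·0.9948^5·0.1021^1 = -0.344609
  k=1: (−1)^2·41.5692/(4)·0.9948^3·0.1021^3 = +0.010895
  k=2: (−1)^3·41.5692/(12)·0.9948^1·0.1021^5 = -0.000038
d^3_{1,0}(0.2046) = -0.344609 +0.010895 -0.000038 = -0.333752
Attach z-rotation phases: D = e^{-i(1)(1.8564)}·(-0.333752)·e^{-i(0)(2.675)} = +0.094030+0.320232i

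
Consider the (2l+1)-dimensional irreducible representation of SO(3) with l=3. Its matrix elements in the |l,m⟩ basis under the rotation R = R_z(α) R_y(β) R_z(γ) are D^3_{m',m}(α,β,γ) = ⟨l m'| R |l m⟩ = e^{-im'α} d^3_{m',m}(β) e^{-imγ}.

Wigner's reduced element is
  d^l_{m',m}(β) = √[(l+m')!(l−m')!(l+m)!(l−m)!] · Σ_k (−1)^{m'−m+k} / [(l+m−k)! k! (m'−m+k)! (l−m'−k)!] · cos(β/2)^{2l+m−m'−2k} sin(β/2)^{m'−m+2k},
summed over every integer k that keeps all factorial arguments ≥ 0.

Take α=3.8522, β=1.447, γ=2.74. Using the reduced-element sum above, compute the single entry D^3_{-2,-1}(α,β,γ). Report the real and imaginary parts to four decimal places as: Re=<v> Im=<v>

D^3_{-2,-1}(3.8522,1.447,2.74) = e^{-i·-2·3.8522}·d^3_{-2,-1}(1.447)·e^{-i·-1·2.74}. Compute d first:
Half-angle: c=0.749493, s=0.662012. N=√(1·120·2·24)=75.894664
The bounds max(0,m−m')=1 and min(l+m,l−m')=2 give 2 terms
  k=1: (−1)^0·75.8947/(24)·0.7495^5·0.6620^1 = +0.495113
  k=2: (−1)^1·75.8947/(12)·0.7495^3·0.6620^3 = -0.772557
d^3_{-2,-1}(1.447) = +0.495113 -0.772557 = -0.277444
D = (+0.149024+0.988834i)·(-0.277444)·(-0.920440+0.390885i) = +0.145294+0.236357i

Re=0.1453 Im=0.2364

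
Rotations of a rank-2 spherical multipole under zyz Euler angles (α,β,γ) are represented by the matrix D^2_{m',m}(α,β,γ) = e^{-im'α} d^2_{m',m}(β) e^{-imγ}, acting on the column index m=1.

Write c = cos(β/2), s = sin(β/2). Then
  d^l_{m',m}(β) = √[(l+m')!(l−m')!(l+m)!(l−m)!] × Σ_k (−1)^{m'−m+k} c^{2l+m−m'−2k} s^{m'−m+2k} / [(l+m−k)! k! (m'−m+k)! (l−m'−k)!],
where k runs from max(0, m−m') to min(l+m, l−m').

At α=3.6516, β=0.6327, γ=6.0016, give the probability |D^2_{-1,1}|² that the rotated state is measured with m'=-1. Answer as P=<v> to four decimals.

D^2_{-1,1}(3.6516,0.6327,6.0016) = e^{-i·-1·3.6516}·d^2_{-1,1}(0.6327)·e^{-i·1·6.0016}. Compute d first:
c=cos(0.6327/2)=0.950377, s=sin(0.6327/2)=0.311100; N=√[1·6·6·1]=6.000000
Admissible k: 2..3 (factorial args all ≥0)
  k=2: (−1)^0·6.0000/(2)·0.9504^2·0.3111^2 = +0.262248
  k=3: (−1)^1·6.0000/(6)·0.9504^0·0.3111^4 = -0.009367
d^2_{-1,1}(0.6327) = +0.262248 -0.009367 = +0.252881
|D^2_{-1,1}|² = |d^2_{-1,1}(β)|² = (+0.252881)² = 0.063949 (the z-rotation phases have unit modulus)

P=0.0639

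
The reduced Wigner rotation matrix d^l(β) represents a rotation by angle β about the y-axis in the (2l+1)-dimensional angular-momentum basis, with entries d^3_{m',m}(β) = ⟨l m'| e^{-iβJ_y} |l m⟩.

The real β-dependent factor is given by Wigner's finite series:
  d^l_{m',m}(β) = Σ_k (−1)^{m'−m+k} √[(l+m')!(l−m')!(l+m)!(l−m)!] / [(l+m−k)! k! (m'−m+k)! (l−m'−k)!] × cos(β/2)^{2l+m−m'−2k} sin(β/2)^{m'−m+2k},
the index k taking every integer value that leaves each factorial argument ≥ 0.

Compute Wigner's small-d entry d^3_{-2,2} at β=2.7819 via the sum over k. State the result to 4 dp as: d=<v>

d=-0.7571

d^3_{-2,2}(β=2.7819) via Wigner's sum:
c=cos(2.7819/2)=0.178878, s=sin(2.7819/2)=0.983871; N=√[1·120·120·1]=120.000000
Admissible k: 4..5 (factorial args all ≥0)
  k=4: (−1)^0·120.0000/(24)·0.1789^2·0.9839^4 = +0.149913
  k=5: (−1)^1·120.0000/(120)·0.1789^0·0.9839^6 = -0.907046
d^3_{-2,2}(2.7819) = +0.149913 -0.907046 = -0.757134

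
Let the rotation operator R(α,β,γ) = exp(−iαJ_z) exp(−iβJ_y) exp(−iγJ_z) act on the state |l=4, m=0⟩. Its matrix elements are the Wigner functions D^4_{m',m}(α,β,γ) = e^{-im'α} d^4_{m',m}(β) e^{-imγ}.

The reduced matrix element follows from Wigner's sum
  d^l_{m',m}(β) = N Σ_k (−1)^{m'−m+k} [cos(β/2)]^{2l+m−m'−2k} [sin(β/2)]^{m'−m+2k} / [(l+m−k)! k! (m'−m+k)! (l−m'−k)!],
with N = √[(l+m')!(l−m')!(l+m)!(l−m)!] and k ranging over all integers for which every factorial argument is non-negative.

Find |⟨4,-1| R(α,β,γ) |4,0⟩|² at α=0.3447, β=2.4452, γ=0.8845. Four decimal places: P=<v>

P=0.0949

D^4_{-1,0}(0.3447,2.4452,0.8845) = e^{-i·-1·0.3447}·d^4_{-1,0}(2.4452)·e^{-i·0·0.8845}. Compute d first:
c=cos(2.4452/2)=0.341203, s=sin(2.4452/2)=0.939990; N=√[6·120·24·24]=643.987578
Admissible k: 1..4 (factorial args all ≥0)
  k=1: (−1)^0·643.9876/(144)·0.3412^7·0.9400^1 = +0.002263
  k=2: (−1)^1·643.9876/(24)·0.3412^5·0.9400^3 = -0.103062
  k=3: (−1)^2·643.9876/(24)·0.3412^3·0.9400^5 = +0.782204
  k=4: (−1)^3·643.9876/(144)·0.3412^1·0.9400^7 = -0.989440
d^4_{-1,0}(2.4452) = +0.002263 -0.103062 +0.782204 -0.989440 = -0.308035
|D^4_{-1,0}|² = |d^4_{-1,0}(β)|² = (-0.308035)² = 0.094885 (the z-rotation phases have unit modulus)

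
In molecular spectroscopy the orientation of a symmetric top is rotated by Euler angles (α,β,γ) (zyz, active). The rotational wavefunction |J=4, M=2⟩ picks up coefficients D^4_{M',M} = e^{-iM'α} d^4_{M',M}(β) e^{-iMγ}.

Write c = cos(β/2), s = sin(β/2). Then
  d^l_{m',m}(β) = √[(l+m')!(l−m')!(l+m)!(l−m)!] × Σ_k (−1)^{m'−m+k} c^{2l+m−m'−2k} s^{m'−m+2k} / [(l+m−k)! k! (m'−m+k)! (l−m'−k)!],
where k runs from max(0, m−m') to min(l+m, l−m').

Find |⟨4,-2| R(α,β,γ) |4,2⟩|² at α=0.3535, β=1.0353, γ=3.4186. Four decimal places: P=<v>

P=0.1470

D^4_{-2,2}(0.3535,1.0353,3.4186) = e^{-i·-2·0.3535}·d^4_{-2,2}(1.0353)·e^{-i·2·3.4186}. Compute d first:
c=cos(1.0353/2)=0.868984, s=sin(1.0353/2)=0.494839; N=√[2·720·720·2]=1440.000000
k: max(0,(2)−(-2))=4 … min(4+(2),4−(-2))=6
  k=4: (−1)^0·1440.0000/(96)·0.8690^4·0.4948^4 = +0.512857
  k=5: (−1)^1·1440.0000/(120)·0.8690^2·0.4948^6 = -0.133043
  k=6: (−1)^2·1440.0000/(1440)·0.8690^0·0.4948^8 = +0.003595
d^4_{-2,2}(1.0353) = +0.512857 -0.133043 +0.003595 = +0.383410
|D^4_{-2,2}|² = |d^4_{-2,2}(β)|² = (+0.383410)² = 0.147003 (the z-rotation phases have unit modulus)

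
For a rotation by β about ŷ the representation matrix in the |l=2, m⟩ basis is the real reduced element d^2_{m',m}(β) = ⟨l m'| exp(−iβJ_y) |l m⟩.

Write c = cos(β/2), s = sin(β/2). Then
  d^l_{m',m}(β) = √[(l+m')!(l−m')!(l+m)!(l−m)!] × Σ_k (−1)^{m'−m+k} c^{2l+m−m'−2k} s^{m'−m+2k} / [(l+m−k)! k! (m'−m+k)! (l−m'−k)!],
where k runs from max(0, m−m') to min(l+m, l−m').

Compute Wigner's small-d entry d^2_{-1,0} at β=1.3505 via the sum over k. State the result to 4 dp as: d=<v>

d^2_{-1,0}(β=1.3505) via Wigner's sum:
Half-angle: c=0.780551, s=0.625092. N=√(1·6·2·2)=4.898979
k∈{1,2} keeps every argument non-negative
  k=1: (−1)^0·4.8990/(2)·0.7806^3·0.6251^1 = +0.728154
  k=2: (−1)^1·4.8990/(2)·0.7806^1·0.6251^3 = -0.466992
d^2_{-1,0}(1.3505) = +0.728154 -0.466992 = +0.261162

d=0.2612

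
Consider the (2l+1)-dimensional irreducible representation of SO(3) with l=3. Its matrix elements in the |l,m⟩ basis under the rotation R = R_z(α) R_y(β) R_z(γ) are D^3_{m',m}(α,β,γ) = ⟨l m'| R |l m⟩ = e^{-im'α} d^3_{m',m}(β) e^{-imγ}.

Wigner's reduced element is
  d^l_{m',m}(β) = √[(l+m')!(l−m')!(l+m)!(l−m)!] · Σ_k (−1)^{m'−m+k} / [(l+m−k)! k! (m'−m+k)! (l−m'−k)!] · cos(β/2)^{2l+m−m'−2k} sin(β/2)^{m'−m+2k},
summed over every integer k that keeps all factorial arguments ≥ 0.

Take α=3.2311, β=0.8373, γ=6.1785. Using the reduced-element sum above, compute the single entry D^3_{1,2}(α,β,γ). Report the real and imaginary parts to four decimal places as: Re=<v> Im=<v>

Split into d^3_{1,2}(β=0.8373) × two z-phases.
Half-angle: c=0.913639, s=0.406527. N=√(24·2·120·1)=75.894664
The bounds max(0,m−m')=1 and min(l+m,l−m')=2 give 2 terms
  k=1: (−1)^0·75.8947/(24)·0.9136^5·0.4065^1 = +0.818393
  k=2: (−1)^1·75.8947/(12)·0.9136^3·0.4065^3 = -0.324058
d^3_{1,2}(0.8373) = +0.818393 -0.324058 = +0.494335
D = (-0.995997+0.089388i)·(+0.494335)·(+0.978162+0.207844i) = -0.490788-0.059111i

Re=-0.4908 Im=-0.0591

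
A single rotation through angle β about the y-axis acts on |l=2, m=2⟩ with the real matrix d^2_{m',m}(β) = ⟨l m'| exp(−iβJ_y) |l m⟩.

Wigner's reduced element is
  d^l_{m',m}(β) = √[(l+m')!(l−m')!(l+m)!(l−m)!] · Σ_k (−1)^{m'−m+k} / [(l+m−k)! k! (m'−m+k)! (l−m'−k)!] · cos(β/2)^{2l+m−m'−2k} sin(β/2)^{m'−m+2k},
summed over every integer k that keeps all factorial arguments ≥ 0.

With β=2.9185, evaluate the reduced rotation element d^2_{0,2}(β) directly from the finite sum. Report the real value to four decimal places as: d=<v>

d=0.0300

d^2_{0,2}(β=2.9185) via Wigner's sum:
With c≡cos(β/2)=0.111315 and s≡sin(β/2)=0.993785, N=[2·2·24·1]^{1/2}=9.797959
The bounds max(0,m−m')=2 and min(l+m,l−m')=2 give 1 term
  k=2: (−1)^0·9.7980/(4)·0.1113^2·0.9938^2 = +0.029976
d^2_{0,2}(2.9185) = +0.029976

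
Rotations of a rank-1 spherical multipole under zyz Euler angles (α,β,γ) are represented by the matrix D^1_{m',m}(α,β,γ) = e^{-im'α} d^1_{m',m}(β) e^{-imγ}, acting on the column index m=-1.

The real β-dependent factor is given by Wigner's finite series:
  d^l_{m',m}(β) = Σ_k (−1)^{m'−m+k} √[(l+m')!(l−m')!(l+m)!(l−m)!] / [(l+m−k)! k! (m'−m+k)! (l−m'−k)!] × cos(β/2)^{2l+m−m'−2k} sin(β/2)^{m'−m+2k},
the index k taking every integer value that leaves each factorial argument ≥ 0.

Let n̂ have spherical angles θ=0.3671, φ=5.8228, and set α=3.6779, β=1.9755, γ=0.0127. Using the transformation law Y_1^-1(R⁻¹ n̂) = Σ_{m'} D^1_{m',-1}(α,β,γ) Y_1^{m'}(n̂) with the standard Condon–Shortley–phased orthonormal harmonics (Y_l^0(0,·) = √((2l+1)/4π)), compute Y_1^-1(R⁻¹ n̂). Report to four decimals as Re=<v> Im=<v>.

Re=-0.2686 Im=-0.1075

Need the full column D^1_{m',-1} for m'=−1..1 at α=3.6779, β=1.9755, γ=0.0127.
cos(β/2)=0.550570, sin(β/2)=0.834789
d^1_{-1,-1}: single k=0 term ⇒ +0.303127;  D = -0.258580-0.158184i
d^1_{0,-1}: single k=0 term ⇒ -0.649986;  D = -0.649934-0.008255i
d^1_{1,-1}: single k=0 term ⇒ +0.696873;  D = -0.603507+0.348442i
Y_1^{m'}(θ=0.3671,φ=5.8228) and Σ D·Y over m':
  (-0.2586-0.1582i)·(+0.1111+0.0551i)  (-0.6499-0.0083i)·(+0.4560+0.0000i)  (-0.6035+0.3484i)·(-0.1111+0.0551i)
Y_1^-1(R⁻¹ n̂) = -0.268565-0.107541i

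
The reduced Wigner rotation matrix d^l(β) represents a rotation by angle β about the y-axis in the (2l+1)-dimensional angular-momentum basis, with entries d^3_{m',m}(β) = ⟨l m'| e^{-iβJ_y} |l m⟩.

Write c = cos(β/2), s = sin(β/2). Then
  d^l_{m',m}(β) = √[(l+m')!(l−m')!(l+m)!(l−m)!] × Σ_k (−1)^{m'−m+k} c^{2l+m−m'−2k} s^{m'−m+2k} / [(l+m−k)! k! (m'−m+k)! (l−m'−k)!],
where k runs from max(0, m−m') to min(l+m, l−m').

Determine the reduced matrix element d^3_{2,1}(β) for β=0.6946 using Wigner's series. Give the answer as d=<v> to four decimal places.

d=-0.5838

d^3_{2,1}(β=0.6946) via Wigner's sum:
c=cos(0.6946/2)=0.940295, s=sin(0.6946/2)=0.340360; N=√[120·1·24·2]=75.894664
k: max(0,(1)−(2))=0 … min(3+(1),3−(2))=1
  k=0: (−1)^1·75.8947/(24)·0.9403^5·0.3404^1 = -0.791152
  k=1: (−1)^2·75.8947/(12)·0.9403^3·0.3404^3 = +0.207319
d^3_{2,1}(0.6946) = -0.791152 +0.207319 = -0.583833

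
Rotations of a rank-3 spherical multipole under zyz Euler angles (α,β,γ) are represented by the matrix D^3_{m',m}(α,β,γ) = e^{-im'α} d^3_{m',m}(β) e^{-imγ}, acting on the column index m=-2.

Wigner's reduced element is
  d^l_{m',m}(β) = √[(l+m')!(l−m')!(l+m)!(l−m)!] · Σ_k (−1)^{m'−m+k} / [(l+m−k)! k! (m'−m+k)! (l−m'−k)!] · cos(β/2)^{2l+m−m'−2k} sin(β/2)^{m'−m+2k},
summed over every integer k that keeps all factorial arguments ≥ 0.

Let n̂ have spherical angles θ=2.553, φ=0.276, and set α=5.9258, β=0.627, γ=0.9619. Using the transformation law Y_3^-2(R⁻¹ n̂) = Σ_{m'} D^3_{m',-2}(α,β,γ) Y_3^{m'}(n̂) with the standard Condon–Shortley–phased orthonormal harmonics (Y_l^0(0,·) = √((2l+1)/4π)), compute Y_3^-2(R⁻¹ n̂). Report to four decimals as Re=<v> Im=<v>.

Re=-0.1309 Im=-0.3236

Need the full column D^3_{m',-2} for m'=−3..3 at α=5.9258, β=0.627, γ=0.9619.
cos(β/2)=0.951260, sin(β/2)=0.308390
d^3_{-3,-2}: single k=1 term ⇒ +0.588399;  D = +0.387606+0.442691i
d^3_{-2,-2}: k∈[0..1] ⇒ +0.740961 -0.389374 = +0.351587;  D = +0.124436+0.328830i
d^3_{-1,-2}: k∈[0..1] ⇒ -0.759620 +0.159672 = -0.599948;  D = -0.002629-0.599942i
d^3_{0,-2}: k∈[0..1] ⇒ +0.426538 -0.044829 = +0.381709;  D = -0.131964+0.358172i
d^3_{1,-2}: k∈[0..1] ⇒ -0.159672 +0.008391 = -0.151281;  D = +0.098655-0.114687i
d^3_{2,-2}: k∈[0..1] ⇒ +0.040923 -0.000860 = +0.040063;  D = -0.035100+0.019313i
d^3_{3,-2}: single k=0 term ⇒ -0.006499;  D = +0.006431-0.000943i
Y_3^{m'}(θ=2.553,φ=0.276) and Σ D·Y over m':
  (+0.3876+0.4427i)·(+0.0483-0.0526i)  (+0.1244+0.3288i)·(-0.2231+0.1374i)  (-0.0026-0.5999i)·(+0.4245-0.1202i)  (-0.1320+0.3582i)·(-0.1424+0.0000i)  (+0.0987-0.1147i)·(-0.4245-0.1202i)  (-0.0351+0.0193i)·(-0.2231-0.1374i)  (+0.0064-0.0009i)·(-0.0483-0.0526i)
Y_3^-2(R⁻¹ n̂) = -0.130932-0.323580i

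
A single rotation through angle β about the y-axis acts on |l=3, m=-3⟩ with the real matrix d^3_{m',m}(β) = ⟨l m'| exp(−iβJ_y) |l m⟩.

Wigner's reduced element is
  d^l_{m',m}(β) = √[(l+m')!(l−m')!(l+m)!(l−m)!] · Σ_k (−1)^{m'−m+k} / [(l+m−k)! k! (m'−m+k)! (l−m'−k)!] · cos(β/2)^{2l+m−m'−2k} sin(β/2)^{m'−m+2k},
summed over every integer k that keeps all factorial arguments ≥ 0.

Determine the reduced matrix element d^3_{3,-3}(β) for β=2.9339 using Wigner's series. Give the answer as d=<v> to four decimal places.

d=0.9681

d^3_{3,-3}(β=2.9339) via Wigner's sum:
c=cos(2.9339/2)=0.103660, s=sin(2.9339/2)=0.994613; N=√[720·1·1·720]=720.000000
k: max(0,(-3)−(3))=0 … min(3+(-3),3−(3))=0
  k=0: (−1)^6·720.0000/(720)·0.1037^0·0.9946^6 = +0.968109
d^3_{3,-3}(2.9339) = +0.968109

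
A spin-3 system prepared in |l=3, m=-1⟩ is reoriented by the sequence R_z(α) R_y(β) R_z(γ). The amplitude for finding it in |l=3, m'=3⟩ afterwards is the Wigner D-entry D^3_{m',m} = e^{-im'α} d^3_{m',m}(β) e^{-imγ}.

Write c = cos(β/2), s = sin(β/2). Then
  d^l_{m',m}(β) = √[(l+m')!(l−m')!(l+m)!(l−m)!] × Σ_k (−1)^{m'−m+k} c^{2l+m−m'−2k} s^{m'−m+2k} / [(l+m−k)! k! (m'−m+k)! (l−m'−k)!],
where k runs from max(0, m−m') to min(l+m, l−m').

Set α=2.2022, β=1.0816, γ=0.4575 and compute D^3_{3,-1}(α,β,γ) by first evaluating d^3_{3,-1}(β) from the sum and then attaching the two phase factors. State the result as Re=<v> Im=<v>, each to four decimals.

Re=0.1982 Im=0.0267

Split into d^3_{3,-1}(β=1.0816) × two z-phases.
c=cos(1.0816/2)=0.857297, s=sin(1.0816/2)=0.514822; N=√[720·1·2·24]=185.903201
The bounds max(0,m−m')=0 and min(l+m,l−m')=0 give 1 term
  k=0: (−1)^4·185.9032/(48)·0.8573^2·0.5148^4 = +0.199957
d^3_{3,-1}(1.0816) = +0.199957
Phases: e^{-i·(3)·2.2022}=+0.948156-0.317806i, e^{-i·(-1)·0.4575}=+0.897160+0.441707i ⇒ D=+0.198162+0.026731i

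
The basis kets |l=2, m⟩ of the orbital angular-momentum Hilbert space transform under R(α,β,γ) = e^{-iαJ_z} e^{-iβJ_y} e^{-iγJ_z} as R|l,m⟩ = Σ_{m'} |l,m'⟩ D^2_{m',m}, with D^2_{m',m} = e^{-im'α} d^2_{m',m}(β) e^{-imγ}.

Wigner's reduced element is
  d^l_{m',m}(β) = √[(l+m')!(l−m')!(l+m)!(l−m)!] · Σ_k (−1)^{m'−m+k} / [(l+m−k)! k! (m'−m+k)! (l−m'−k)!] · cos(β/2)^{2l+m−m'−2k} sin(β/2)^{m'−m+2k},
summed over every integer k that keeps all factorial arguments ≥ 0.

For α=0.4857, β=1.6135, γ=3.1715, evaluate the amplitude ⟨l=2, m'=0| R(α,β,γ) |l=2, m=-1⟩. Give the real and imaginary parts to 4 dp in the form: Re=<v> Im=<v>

Re=-0.0522 Im=-0.0016

D^2_{0,-1}(0.4857,1.6135,3.1715) = e^{-i·0·0.4857}·d^2_{0,-1}(1.6135)·e^{-i·-1·3.1715}. Compute d first:
c=cos(1.6135/2)=0.691849, s=sin(1.6135/2)=0.722042; N=√[2·2·1·6]=4.898979
k∈{0,1} keeps every argument non-negative
  k=0: (−1)^1·4.8990/(2)·0.6918^3·0.7220^1 = -0.585695
  k=1: (−1)^2·4.8990/(2)·0.6918^1·0.7220^3 = +0.637933
d^2_{0,-1}(1.6135) = -0.585695 +0.637933 = +0.052238
D = (+1.000000+0.000000i)·(+0.052238)·(-0.999553-0.029903i) = -0.052214-0.001562i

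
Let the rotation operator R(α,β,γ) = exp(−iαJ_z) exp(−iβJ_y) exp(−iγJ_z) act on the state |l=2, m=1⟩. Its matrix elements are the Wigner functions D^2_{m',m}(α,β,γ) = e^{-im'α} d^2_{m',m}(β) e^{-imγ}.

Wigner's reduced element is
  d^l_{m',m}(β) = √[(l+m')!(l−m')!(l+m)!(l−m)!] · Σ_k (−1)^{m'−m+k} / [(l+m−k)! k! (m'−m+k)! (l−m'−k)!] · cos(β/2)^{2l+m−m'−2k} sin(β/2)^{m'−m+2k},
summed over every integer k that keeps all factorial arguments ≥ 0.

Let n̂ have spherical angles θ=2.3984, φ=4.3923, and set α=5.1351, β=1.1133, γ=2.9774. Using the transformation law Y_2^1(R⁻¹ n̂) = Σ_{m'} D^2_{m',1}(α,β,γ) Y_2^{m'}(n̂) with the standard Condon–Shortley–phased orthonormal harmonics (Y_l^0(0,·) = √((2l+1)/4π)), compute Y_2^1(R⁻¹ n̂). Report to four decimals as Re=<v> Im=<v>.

Need the full column D^2_{m',1} for m'=−2..2 at α=5.1351, β=1.1133, γ=2.9774.
cos(β/2)=0.849030, sin(β/2)=0.528345
d^2_{-2,1}: single k=3 term ⇒ +0.250441;  D = +0.133281+0.212030i
d^2_{-1,1}: k∈[2..3] ⇒ +0.603674 -0.077924 = +0.525750;  D = -0.291153+0.437771i
d^2_{0,1}: k∈[1..2] ⇒ +0.792067 -0.306726 = +0.485341;  D = -0.478813-0.079332i
d^2_{1,1}: k∈[0..1] ⇒ +0.519627 -0.603674 = -0.084047;  D = +0.021486+0.081254i
d^2_{2,1}: single k=0 term ⇒ -0.646720;  D = -0.502372+0.407271i
Y_2^{m'}(θ=2.3984,φ=4.3923) and Σ D·Y over m':
  (+0.1333+0.2120i)·(-0.1418-0.1056i)  (-0.2912+0.4378i)·(+0.1211-0.3653i)  (-0.4788-0.0793i)·(+0.1976+0.0000i)  (+0.0215+0.0813i)·(-0.1211-0.3653i)  (-0.5024+0.4073i)·(-0.1418+0.1056i)
Y_2^1(R⁻¹ n̂) = +0.088881-0.028965i

Re=0.0889 Im=-0.0290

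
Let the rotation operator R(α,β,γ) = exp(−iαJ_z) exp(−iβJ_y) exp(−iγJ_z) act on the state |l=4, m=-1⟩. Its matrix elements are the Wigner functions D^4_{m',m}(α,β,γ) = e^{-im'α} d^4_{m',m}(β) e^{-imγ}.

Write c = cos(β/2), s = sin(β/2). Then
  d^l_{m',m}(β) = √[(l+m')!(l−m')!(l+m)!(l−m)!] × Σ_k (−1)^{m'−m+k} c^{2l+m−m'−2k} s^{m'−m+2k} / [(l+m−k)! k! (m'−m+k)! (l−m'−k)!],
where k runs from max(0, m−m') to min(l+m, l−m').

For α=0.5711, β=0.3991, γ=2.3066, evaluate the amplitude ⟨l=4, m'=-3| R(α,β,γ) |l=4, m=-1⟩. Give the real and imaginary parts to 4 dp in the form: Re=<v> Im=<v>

Re=-0.1645 Im=-0.1983

Split into d^4_{-3,-1}(β=0.3991) × two z-phases.
With c≡cos(β/2)=0.980156 and s≡sin(β/2)=0.198228, N=[1·5040·6·120]^{1/2}=1904.940944
Admissible k: 2..3 (factorial args all ≥0)
  k=2: (−1)^0·1904.9409/(240)·0.9802^6·0.1982^2 = +0.276549
  k=3: (−1)^1·1904.9409/(144)·0.9802^4·0.1982^4 = -0.018852
d^4_{-3,-1}(0.3991) = +0.276549 -0.018852 = +0.257697
Phases: e^{-i·(-3)·0.5711}=-0.142022+0.989864i, e^{-i·(-1)·2.3066}=-0.671183+0.741292i ⇒ D=-0.164528-0.198339i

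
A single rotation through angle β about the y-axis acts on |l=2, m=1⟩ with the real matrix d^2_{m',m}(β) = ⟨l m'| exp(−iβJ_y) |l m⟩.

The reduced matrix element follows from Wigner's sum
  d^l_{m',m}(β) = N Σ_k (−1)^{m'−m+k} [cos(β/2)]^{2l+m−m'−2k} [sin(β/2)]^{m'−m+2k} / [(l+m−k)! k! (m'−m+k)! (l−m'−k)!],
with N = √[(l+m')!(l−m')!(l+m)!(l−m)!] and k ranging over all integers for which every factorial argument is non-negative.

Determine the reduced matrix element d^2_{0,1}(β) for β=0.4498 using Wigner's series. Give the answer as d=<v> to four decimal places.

d=0.4795

d^2_{0,1}(β=0.4498) via Wigner's sum:
With c≡cos(β/2)=0.974816 and s≡sin(β/2)=0.223009, N=[2·2·6·1]^{1/2}=4.898979
The bounds max(0,m−m')=1 and min(l+m,l−m')=2 give 2 terms
  k=1: (−1)^0·4.8990/(2)·0.9748^3·0.2230^1 = +0.506018
  k=2: (−1)^1·4.8990/(2)·0.9748^1·0.2230^3 = -0.026483
d^2_{0,1}(0.4498) = +0.506018 -0.026483 = +0.479536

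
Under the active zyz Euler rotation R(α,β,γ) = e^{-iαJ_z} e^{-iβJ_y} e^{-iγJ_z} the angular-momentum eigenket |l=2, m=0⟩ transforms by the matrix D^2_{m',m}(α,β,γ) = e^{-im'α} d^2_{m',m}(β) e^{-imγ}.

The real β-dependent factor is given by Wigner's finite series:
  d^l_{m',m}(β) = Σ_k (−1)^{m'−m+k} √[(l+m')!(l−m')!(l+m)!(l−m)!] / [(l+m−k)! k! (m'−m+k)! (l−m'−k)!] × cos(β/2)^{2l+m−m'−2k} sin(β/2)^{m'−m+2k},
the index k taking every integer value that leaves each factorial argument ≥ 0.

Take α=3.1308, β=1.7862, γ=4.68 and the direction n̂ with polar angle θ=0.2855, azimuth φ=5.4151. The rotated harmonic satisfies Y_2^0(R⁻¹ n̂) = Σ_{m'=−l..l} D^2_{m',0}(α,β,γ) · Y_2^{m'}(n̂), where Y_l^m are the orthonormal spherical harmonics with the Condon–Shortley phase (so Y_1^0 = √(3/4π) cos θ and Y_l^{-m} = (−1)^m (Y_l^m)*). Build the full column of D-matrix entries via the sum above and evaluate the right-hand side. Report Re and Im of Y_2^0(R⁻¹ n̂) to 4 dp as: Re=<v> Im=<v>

Re=-0.1750 Im=0.0000

Need the full column D^2_{m',0} for m'=−2..2 at α=3.1308, β=1.7862, γ=4.68.
cos(β/2)=0.627000, sin(β/2)=0.779019
d^2_{-2,0}: single k=2 term ⇒ +0.584396;  D = +0.584260-0.012613i
d^2_{-1,0}: k∈[1..2] ⇒ +0.470356 -0.726085 = -0.255729;  D = +0.255715-0.002760i
d^2_{0,0}: k∈[0..2] ⇒ +0.154550 -0.954314 +0.368292 = -0.431472;  D = -0.431472+0.000000i
d^2_{1,0}: k∈[0..1] ⇒ -0.470356 +0.726085 = +0.255729;  D = -0.255715-0.002760i
d^2_{2,0}: single k=0 term ⇒ +0.584396;  D = +0.584260+0.012613i
Y_2^{m'}(θ=0.2855,φ=5.4151) and Σ D·Y over m':
  (+0.5843-0.0126i)·(-0.0050+0.0302i)  (+0.2557-0.0028i)·(+0.1349+0.1593i)  (-0.4315+0.0000i)·(+0.5557+0.0000i)  (-0.2557-0.0028i)·(-0.1349+0.1593i)  (+0.5843+0.0126i)·(-0.0050-0.0302i)
Y_2^0(R⁻¹ n̂) = -0.175030+0.000000i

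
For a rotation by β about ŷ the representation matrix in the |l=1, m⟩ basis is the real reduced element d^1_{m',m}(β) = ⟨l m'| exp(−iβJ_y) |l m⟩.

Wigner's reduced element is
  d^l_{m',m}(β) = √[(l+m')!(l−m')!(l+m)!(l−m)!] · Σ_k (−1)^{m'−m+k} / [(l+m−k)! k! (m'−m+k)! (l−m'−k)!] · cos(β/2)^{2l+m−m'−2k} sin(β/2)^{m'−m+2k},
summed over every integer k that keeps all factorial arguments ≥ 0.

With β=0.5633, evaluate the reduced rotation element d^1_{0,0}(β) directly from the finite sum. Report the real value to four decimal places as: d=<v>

d=0.8455

d^1_{0,0}(β=0.5633) via Wigner's sum:
c=cos(0.5633/2)=0.960598, s=sin(0.5633/2)=0.277941; N=√[1·1·1·1]=1.000000
k: max(0,(0)−(0))=0 … min(1+(0),1−(0))=1
  k=0: (−1)^0·1.0000/(1)·0.9606^2·0.2779^0 = +0.922749
  k=1: (−1)^1·1.0000/(1)·0.9606^0·0.2779^2 = -0.077251
d^1_{0,0}(0.5633) = +0.922749 -0.077251 = +0.845498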